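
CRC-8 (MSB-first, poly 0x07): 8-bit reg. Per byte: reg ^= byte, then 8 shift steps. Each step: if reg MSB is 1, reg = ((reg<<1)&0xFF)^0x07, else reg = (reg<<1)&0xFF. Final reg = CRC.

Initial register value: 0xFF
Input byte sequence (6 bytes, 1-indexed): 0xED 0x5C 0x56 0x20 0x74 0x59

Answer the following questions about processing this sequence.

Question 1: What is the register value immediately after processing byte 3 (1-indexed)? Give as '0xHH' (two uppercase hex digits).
After byte 1 (0xED): reg=0x7E
After byte 2 (0x5C): reg=0xEE
After byte 3 (0x56): reg=0x21

Answer: 0x21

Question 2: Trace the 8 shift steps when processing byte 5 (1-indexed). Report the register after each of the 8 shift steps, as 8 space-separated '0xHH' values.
Answer: 0xE6 0xCB 0x91 0x25 0x4A 0x94 0x2F 0x5E

Derivation:
After byte 1 (0xED): reg=0x7E
After byte 2 (0x5C): reg=0xEE
After byte 3 (0x56): reg=0x21
After byte 4 (0x20): reg=0x07
Register before byte 5: 0x07
After XOR with byte 0x74: 0x73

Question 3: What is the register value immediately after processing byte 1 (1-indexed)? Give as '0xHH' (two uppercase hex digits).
Answer: 0x7E

Derivation:
After byte 1 (0xED): reg=0x7E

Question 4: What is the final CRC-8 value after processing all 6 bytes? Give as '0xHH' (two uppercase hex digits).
After byte 1 (0xED): reg=0x7E
After byte 2 (0x5C): reg=0xEE
After byte 3 (0x56): reg=0x21
After byte 4 (0x20): reg=0x07
After byte 5 (0x74): reg=0x5E
After byte 6 (0x59): reg=0x15

Answer: 0x15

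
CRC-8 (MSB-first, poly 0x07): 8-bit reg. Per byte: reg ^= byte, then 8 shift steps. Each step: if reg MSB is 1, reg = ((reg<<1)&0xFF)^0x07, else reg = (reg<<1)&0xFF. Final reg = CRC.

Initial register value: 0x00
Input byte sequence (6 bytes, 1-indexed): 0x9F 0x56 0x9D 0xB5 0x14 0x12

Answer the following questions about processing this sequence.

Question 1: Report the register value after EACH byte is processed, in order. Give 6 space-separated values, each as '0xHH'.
0xD4 0x87 0x46 0xD7 0x47 0xAC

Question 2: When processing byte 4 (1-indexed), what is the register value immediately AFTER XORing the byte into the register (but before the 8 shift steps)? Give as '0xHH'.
Register before byte 4: 0x46
Byte 4: 0xB5
0x46 XOR 0xB5 = 0xF3

Answer: 0xF3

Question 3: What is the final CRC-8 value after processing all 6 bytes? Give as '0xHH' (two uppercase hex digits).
Answer: 0xAC

Derivation:
After byte 1 (0x9F): reg=0xD4
After byte 2 (0x56): reg=0x87
After byte 3 (0x9D): reg=0x46
After byte 4 (0xB5): reg=0xD7
After byte 5 (0x14): reg=0x47
After byte 6 (0x12): reg=0xAC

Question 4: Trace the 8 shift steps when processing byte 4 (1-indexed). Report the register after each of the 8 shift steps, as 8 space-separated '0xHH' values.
After byte 1 (0x9F): reg=0xD4
After byte 2 (0x56): reg=0x87
After byte 3 (0x9D): reg=0x46
Register before byte 4: 0x46
After XOR with byte 0xB5: 0xF3

Answer: 0xE1 0xC5 0x8D 0x1D 0x3A 0x74 0xE8 0xD7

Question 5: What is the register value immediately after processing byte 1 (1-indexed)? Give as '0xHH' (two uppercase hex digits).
After byte 1 (0x9F): reg=0xD4

Answer: 0xD4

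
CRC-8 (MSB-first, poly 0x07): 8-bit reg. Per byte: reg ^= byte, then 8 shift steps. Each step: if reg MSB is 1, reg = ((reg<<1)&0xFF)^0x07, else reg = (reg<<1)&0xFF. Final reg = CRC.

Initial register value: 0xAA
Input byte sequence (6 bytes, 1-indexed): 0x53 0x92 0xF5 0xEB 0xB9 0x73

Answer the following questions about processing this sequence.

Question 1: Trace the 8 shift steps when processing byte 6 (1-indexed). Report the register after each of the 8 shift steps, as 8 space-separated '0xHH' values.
Answer: 0x4A 0x94 0x2F 0x5E 0xBC 0x7F 0xFE 0xFB

Derivation:
After byte 1 (0x53): reg=0xE1
After byte 2 (0x92): reg=0x5E
After byte 3 (0xF5): reg=0x58
After byte 4 (0xEB): reg=0x10
After byte 5 (0xB9): reg=0x56
Register before byte 6: 0x56
After XOR with byte 0x73: 0x25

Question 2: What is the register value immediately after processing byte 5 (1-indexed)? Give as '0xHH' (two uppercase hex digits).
Answer: 0x56

Derivation:
After byte 1 (0x53): reg=0xE1
After byte 2 (0x92): reg=0x5E
After byte 3 (0xF5): reg=0x58
After byte 4 (0xEB): reg=0x10
After byte 5 (0xB9): reg=0x56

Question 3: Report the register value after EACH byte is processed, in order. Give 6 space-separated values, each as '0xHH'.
0xE1 0x5E 0x58 0x10 0x56 0xFB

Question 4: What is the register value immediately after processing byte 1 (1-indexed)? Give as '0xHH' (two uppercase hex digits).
After byte 1 (0x53): reg=0xE1

Answer: 0xE1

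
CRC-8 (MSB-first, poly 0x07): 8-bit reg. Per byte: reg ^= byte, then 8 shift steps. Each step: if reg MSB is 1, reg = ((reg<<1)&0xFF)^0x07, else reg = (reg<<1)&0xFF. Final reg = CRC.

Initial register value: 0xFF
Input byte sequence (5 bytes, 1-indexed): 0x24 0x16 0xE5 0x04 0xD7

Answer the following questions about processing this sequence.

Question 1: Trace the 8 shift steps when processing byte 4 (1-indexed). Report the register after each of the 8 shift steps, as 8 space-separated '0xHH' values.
After byte 1 (0x24): reg=0x0F
After byte 2 (0x16): reg=0x4F
After byte 3 (0xE5): reg=0x5F
Register before byte 4: 0x5F
After XOR with byte 0x04: 0x5B

Answer: 0xB6 0x6B 0xD6 0xAB 0x51 0xA2 0x43 0x86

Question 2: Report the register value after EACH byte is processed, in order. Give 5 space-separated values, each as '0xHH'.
0x0F 0x4F 0x5F 0x86 0xB0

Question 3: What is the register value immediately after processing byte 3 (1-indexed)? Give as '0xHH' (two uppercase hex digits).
Answer: 0x5F

Derivation:
After byte 1 (0x24): reg=0x0F
After byte 2 (0x16): reg=0x4F
After byte 3 (0xE5): reg=0x5F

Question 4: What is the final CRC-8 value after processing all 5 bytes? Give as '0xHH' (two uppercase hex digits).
Answer: 0xB0

Derivation:
After byte 1 (0x24): reg=0x0F
After byte 2 (0x16): reg=0x4F
After byte 3 (0xE5): reg=0x5F
After byte 4 (0x04): reg=0x86
After byte 5 (0xD7): reg=0xB0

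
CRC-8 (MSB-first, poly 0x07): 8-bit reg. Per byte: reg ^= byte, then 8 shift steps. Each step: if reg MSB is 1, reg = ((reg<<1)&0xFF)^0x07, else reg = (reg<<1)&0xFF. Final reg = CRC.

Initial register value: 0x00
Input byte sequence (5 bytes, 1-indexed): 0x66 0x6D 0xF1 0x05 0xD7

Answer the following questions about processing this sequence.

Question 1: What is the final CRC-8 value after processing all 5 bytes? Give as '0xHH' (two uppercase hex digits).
Answer: 0x21

Derivation:
After byte 1 (0x66): reg=0x35
After byte 2 (0x6D): reg=0x8F
After byte 3 (0xF1): reg=0x7D
After byte 4 (0x05): reg=0x6F
After byte 5 (0xD7): reg=0x21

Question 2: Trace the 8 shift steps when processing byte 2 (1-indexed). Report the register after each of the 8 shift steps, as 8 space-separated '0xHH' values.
After byte 1 (0x66): reg=0x35
Register before byte 2: 0x35
After XOR with byte 0x6D: 0x58

Answer: 0xB0 0x67 0xCE 0x9B 0x31 0x62 0xC4 0x8F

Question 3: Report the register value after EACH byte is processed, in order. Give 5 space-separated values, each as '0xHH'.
0x35 0x8F 0x7D 0x6F 0x21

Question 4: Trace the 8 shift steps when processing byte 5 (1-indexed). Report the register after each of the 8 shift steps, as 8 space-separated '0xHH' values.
After byte 1 (0x66): reg=0x35
After byte 2 (0x6D): reg=0x8F
After byte 3 (0xF1): reg=0x7D
After byte 4 (0x05): reg=0x6F
Register before byte 5: 0x6F
After XOR with byte 0xD7: 0xB8

Answer: 0x77 0xEE 0xDB 0xB1 0x65 0xCA 0x93 0x21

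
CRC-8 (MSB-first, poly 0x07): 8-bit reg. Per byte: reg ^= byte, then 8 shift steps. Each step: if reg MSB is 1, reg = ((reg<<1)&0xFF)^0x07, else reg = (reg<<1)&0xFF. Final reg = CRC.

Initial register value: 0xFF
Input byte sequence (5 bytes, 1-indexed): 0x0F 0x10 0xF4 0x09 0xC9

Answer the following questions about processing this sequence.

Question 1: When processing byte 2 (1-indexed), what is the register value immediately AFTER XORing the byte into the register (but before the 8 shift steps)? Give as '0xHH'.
Answer: 0xCE

Derivation:
Register before byte 2: 0xDE
Byte 2: 0x10
0xDE XOR 0x10 = 0xCE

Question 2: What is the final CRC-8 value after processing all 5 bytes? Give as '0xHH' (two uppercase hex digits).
After byte 1 (0x0F): reg=0xDE
After byte 2 (0x10): reg=0x64
After byte 3 (0xF4): reg=0xF9
After byte 4 (0x09): reg=0xDE
After byte 5 (0xC9): reg=0x65

Answer: 0x65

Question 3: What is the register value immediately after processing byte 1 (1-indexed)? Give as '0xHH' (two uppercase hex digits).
After byte 1 (0x0F): reg=0xDE

Answer: 0xDE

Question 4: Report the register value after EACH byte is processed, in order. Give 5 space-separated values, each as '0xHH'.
0xDE 0x64 0xF9 0xDE 0x65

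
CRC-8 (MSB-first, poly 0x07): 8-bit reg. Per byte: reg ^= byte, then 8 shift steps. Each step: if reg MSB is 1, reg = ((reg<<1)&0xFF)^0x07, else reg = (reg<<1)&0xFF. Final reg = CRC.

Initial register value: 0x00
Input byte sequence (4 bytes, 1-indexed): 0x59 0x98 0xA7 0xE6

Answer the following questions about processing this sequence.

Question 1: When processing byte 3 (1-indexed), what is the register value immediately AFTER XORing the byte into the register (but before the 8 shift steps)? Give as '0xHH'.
Answer: 0xD7

Derivation:
Register before byte 3: 0x70
Byte 3: 0xA7
0x70 XOR 0xA7 = 0xD7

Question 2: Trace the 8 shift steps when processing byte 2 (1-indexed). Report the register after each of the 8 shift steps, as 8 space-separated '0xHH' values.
Answer: 0x20 0x40 0x80 0x07 0x0E 0x1C 0x38 0x70

Derivation:
After byte 1 (0x59): reg=0x88
Register before byte 2: 0x88
After XOR with byte 0x98: 0x10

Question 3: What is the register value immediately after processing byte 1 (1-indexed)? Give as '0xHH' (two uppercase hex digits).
After byte 1 (0x59): reg=0x88

Answer: 0x88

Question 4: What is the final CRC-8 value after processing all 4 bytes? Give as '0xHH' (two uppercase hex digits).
Answer: 0x6D

Derivation:
After byte 1 (0x59): reg=0x88
After byte 2 (0x98): reg=0x70
After byte 3 (0xA7): reg=0x2B
After byte 4 (0xE6): reg=0x6D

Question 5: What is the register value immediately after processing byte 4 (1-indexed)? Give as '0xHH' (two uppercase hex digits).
Answer: 0x6D

Derivation:
After byte 1 (0x59): reg=0x88
After byte 2 (0x98): reg=0x70
After byte 3 (0xA7): reg=0x2B
After byte 4 (0xE6): reg=0x6D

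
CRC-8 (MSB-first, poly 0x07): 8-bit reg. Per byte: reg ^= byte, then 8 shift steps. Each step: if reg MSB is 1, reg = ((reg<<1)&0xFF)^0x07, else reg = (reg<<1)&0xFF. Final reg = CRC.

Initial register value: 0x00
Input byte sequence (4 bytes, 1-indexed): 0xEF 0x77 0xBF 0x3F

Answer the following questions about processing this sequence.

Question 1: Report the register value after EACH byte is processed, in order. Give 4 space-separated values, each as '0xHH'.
0x83 0xC2 0x74 0xF6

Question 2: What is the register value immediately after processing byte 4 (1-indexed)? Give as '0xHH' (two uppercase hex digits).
Answer: 0xF6

Derivation:
After byte 1 (0xEF): reg=0x83
After byte 2 (0x77): reg=0xC2
After byte 3 (0xBF): reg=0x74
After byte 4 (0x3F): reg=0xF6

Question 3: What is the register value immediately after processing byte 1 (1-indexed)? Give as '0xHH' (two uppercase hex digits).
Answer: 0x83

Derivation:
After byte 1 (0xEF): reg=0x83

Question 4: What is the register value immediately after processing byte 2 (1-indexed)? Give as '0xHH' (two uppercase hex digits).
After byte 1 (0xEF): reg=0x83
After byte 2 (0x77): reg=0xC2

Answer: 0xC2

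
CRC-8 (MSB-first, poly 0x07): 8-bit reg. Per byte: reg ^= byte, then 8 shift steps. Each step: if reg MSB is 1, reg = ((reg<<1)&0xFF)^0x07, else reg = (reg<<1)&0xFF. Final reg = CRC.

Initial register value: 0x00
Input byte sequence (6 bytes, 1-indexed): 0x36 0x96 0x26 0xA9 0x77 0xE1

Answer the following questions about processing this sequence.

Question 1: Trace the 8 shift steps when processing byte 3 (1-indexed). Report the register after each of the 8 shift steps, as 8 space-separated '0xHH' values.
Answer: 0x94 0x2F 0x5E 0xBC 0x7F 0xFE 0xFB 0xF1

Derivation:
After byte 1 (0x36): reg=0x82
After byte 2 (0x96): reg=0x6C
Register before byte 3: 0x6C
After XOR with byte 0x26: 0x4A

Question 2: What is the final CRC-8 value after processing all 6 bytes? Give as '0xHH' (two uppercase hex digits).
After byte 1 (0x36): reg=0x82
After byte 2 (0x96): reg=0x6C
After byte 3 (0x26): reg=0xF1
After byte 4 (0xA9): reg=0x8F
After byte 5 (0x77): reg=0xE6
After byte 6 (0xE1): reg=0x15

Answer: 0x15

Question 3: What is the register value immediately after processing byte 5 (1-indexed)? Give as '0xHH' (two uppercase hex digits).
After byte 1 (0x36): reg=0x82
After byte 2 (0x96): reg=0x6C
After byte 3 (0x26): reg=0xF1
After byte 4 (0xA9): reg=0x8F
After byte 5 (0x77): reg=0xE6

Answer: 0xE6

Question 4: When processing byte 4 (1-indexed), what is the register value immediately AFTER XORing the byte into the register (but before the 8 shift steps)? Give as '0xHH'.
Answer: 0x58

Derivation:
Register before byte 4: 0xF1
Byte 4: 0xA9
0xF1 XOR 0xA9 = 0x58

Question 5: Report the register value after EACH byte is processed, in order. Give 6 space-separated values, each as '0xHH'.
0x82 0x6C 0xF1 0x8F 0xE6 0x15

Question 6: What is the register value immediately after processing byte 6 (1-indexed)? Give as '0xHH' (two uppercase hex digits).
After byte 1 (0x36): reg=0x82
After byte 2 (0x96): reg=0x6C
After byte 3 (0x26): reg=0xF1
After byte 4 (0xA9): reg=0x8F
After byte 5 (0x77): reg=0xE6
After byte 6 (0xE1): reg=0x15

Answer: 0x15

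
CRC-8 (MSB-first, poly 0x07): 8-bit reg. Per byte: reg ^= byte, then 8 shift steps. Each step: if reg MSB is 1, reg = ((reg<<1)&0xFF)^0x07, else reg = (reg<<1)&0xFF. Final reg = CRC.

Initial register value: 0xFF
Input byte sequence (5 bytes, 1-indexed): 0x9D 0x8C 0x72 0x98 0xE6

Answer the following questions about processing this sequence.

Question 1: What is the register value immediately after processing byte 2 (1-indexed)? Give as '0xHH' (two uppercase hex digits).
Answer: 0x72

Derivation:
After byte 1 (0x9D): reg=0x29
After byte 2 (0x8C): reg=0x72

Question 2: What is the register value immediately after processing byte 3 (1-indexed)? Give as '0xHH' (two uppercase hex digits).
After byte 1 (0x9D): reg=0x29
After byte 2 (0x8C): reg=0x72
After byte 3 (0x72): reg=0x00

Answer: 0x00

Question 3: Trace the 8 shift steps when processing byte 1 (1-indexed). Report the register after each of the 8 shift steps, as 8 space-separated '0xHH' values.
Register before byte 1: 0xFF
After XOR with byte 0x9D: 0x62

Answer: 0xC4 0x8F 0x19 0x32 0x64 0xC8 0x97 0x29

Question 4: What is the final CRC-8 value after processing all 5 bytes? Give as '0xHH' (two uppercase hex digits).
After byte 1 (0x9D): reg=0x29
After byte 2 (0x8C): reg=0x72
After byte 3 (0x72): reg=0x00
After byte 4 (0x98): reg=0xC1
After byte 5 (0xE6): reg=0xF5

Answer: 0xF5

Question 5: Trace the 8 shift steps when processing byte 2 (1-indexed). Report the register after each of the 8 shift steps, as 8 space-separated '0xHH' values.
Answer: 0x4D 0x9A 0x33 0x66 0xCC 0x9F 0x39 0x72

Derivation:
After byte 1 (0x9D): reg=0x29
Register before byte 2: 0x29
After XOR with byte 0x8C: 0xA5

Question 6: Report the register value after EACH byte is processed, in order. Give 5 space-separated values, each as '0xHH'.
0x29 0x72 0x00 0xC1 0xF5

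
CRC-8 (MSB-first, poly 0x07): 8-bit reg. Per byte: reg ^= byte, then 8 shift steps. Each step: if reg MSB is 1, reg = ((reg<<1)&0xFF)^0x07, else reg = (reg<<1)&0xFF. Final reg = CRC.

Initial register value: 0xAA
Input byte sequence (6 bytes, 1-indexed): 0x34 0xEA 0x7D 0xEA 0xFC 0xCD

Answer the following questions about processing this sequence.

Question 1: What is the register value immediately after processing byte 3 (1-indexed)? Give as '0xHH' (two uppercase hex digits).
After byte 1 (0x34): reg=0xD3
After byte 2 (0xEA): reg=0xAF
After byte 3 (0x7D): reg=0x30

Answer: 0x30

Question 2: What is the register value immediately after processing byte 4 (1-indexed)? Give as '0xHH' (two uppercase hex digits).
After byte 1 (0x34): reg=0xD3
After byte 2 (0xEA): reg=0xAF
After byte 3 (0x7D): reg=0x30
After byte 4 (0xEA): reg=0x08

Answer: 0x08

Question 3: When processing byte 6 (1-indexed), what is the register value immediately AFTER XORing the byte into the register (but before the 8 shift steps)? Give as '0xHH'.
Answer: 0x0F

Derivation:
Register before byte 6: 0xC2
Byte 6: 0xCD
0xC2 XOR 0xCD = 0x0F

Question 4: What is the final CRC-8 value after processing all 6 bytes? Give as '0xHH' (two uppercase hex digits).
After byte 1 (0x34): reg=0xD3
After byte 2 (0xEA): reg=0xAF
After byte 3 (0x7D): reg=0x30
After byte 4 (0xEA): reg=0x08
After byte 5 (0xFC): reg=0xC2
After byte 6 (0xCD): reg=0x2D

Answer: 0x2D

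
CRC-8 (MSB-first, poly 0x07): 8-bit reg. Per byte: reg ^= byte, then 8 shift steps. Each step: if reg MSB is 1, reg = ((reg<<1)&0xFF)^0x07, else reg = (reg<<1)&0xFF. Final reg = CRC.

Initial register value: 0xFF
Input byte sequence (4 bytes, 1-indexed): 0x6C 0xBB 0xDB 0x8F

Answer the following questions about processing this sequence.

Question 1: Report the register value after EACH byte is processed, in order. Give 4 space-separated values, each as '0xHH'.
0xF0 0xF6 0xC3 0xE3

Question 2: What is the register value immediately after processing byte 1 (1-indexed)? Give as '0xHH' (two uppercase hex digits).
Answer: 0xF0

Derivation:
After byte 1 (0x6C): reg=0xF0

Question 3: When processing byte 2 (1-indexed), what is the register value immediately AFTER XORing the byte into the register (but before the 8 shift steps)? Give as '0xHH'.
Answer: 0x4B

Derivation:
Register before byte 2: 0xF0
Byte 2: 0xBB
0xF0 XOR 0xBB = 0x4B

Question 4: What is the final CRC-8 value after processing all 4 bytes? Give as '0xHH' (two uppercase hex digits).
After byte 1 (0x6C): reg=0xF0
After byte 2 (0xBB): reg=0xF6
After byte 3 (0xDB): reg=0xC3
After byte 4 (0x8F): reg=0xE3

Answer: 0xE3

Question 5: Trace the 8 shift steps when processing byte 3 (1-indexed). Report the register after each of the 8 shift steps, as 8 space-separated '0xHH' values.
Answer: 0x5A 0xB4 0x6F 0xDE 0xBB 0x71 0xE2 0xC3

Derivation:
After byte 1 (0x6C): reg=0xF0
After byte 2 (0xBB): reg=0xF6
Register before byte 3: 0xF6
After XOR with byte 0xDB: 0x2D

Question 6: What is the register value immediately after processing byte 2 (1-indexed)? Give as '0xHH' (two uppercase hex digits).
Answer: 0xF6

Derivation:
After byte 1 (0x6C): reg=0xF0
After byte 2 (0xBB): reg=0xF6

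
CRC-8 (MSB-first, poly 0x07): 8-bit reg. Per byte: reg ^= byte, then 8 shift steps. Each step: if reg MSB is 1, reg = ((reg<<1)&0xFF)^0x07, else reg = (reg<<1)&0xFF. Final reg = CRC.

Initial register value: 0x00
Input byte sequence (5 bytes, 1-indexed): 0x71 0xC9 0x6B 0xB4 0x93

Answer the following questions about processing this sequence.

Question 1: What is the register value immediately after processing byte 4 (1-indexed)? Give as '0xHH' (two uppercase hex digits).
Answer: 0xF4

Derivation:
After byte 1 (0x71): reg=0x50
After byte 2 (0xC9): reg=0xC6
After byte 3 (0x6B): reg=0x4A
After byte 4 (0xB4): reg=0xF4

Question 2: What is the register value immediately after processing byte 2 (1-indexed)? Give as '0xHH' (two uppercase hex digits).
Answer: 0xC6

Derivation:
After byte 1 (0x71): reg=0x50
After byte 2 (0xC9): reg=0xC6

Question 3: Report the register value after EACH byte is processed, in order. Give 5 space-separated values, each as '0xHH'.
0x50 0xC6 0x4A 0xF4 0x32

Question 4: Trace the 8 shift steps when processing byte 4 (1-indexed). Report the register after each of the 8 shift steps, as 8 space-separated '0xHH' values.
After byte 1 (0x71): reg=0x50
After byte 2 (0xC9): reg=0xC6
After byte 3 (0x6B): reg=0x4A
Register before byte 4: 0x4A
After XOR with byte 0xB4: 0xFE

Answer: 0xFB 0xF1 0xE5 0xCD 0x9D 0x3D 0x7A 0xF4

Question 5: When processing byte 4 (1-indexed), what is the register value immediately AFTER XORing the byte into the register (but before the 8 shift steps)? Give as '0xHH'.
Register before byte 4: 0x4A
Byte 4: 0xB4
0x4A XOR 0xB4 = 0xFE

Answer: 0xFE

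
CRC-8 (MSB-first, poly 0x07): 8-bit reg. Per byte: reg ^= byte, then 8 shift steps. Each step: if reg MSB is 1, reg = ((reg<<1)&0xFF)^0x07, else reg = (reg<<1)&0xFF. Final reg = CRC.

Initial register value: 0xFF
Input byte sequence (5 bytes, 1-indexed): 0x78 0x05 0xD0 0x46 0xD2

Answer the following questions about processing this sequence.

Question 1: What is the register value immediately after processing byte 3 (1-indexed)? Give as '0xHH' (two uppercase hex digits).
Answer: 0x62

Derivation:
After byte 1 (0x78): reg=0x9C
After byte 2 (0x05): reg=0xC6
After byte 3 (0xD0): reg=0x62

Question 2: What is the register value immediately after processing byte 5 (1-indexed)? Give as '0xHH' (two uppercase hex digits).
After byte 1 (0x78): reg=0x9C
After byte 2 (0x05): reg=0xC6
After byte 3 (0xD0): reg=0x62
After byte 4 (0x46): reg=0xFC
After byte 5 (0xD2): reg=0xCA

Answer: 0xCA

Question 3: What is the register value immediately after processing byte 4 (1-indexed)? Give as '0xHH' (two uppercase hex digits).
Answer: 0xFC

Derivation:
After byte 1 (0x78): reg=0x9C
After byte 2 (0x05): reg=0xC6
After byte 3 (0xD0): reg=0x62
After byte 4 (0x46): reg=0xFC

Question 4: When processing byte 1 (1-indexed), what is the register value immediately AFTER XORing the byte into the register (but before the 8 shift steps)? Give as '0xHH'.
Answer: 0x87

Derivation:
Register before byte 1: 0xFF
Byte 1: 0x78
0xFF XOR 0x78 = 0x87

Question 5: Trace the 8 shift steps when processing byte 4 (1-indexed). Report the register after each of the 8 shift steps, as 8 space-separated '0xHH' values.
After byte 1 (0x78): reg=0x9C
After byte 2 (0x05): reg=0xC6
After byte 3 (0xD0): reg=0x62
Register before byte 4: 0x62
After XOR with byte 0x46: 0x24

Answer: 0x48 0x90 0x27 0x4E 0x9C 0x3F 0x7E 0xFC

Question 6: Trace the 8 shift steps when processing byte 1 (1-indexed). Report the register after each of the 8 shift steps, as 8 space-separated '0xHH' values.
Answer: 0x09 0x12 0x24 0x48 0x90 0x27 0x4E 0x9C

Derivation:
Register before byte 1: 0xFF
After XOR with byte 0x78: 0x87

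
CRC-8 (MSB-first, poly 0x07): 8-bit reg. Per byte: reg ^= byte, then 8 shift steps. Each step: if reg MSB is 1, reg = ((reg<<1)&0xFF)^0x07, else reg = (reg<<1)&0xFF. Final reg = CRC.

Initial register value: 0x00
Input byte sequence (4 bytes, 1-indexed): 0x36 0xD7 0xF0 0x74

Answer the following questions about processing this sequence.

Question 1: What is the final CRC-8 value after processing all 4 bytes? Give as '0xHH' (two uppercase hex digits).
After byte 1 (0x36): reg=0x82
After byte 2 (0xD7): reg=0xAC
After byte 3 (0xF0): reg=0x93
After byte 4 (0x74): reg=0xBB

Answer: 0xBB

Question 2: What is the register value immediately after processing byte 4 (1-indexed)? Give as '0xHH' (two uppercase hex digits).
Answer: 0xBB

Derivation:
After byte 1 (0x36): reg=0x82
After byte 2 (0xD7): reg=0xAC
After byte 3 (0xF0): reg=0x93
After byte 4 (0x74): reg=0xBB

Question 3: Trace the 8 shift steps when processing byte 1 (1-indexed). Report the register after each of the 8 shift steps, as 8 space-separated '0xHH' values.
Answer: 0x6C 0xD8 0xB7 0x69 0xD2 0xA3 0x41 0x82

Derivation:
Register before byte 1: 0x00
After XOR with byte 0x36: 0x36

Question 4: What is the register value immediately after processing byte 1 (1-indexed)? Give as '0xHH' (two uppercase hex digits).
Answer: 0x82

Derivation:
After byte 1 (0x36): reg=0x82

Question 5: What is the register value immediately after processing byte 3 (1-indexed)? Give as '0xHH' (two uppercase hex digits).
Answer: 0x93

Derivation:
After byte 1 (0x36): reg=0x82
After byte 2 (0xD7): reg=0xAC
After byte 3 (0xF0): reg=0x93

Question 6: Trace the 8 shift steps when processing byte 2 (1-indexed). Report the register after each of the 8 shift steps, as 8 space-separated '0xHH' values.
After byte 1 (0x36): reg=0x82
Register before byte 2: 0x82
After XOR with byte 0xD7: 0x55

Answer: 0xAA 0x53 0xA6 0x4B 0x96 0x2B 0x56 0xAC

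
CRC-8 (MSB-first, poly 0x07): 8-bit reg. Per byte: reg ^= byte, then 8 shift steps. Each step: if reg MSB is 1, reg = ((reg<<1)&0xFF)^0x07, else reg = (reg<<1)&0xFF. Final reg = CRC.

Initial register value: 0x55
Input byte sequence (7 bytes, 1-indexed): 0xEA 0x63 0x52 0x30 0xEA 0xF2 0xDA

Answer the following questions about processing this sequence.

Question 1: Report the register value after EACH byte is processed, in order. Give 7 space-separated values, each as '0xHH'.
0x34 0xA2 0xDE 0x84 0x0D 0xF3 0xDF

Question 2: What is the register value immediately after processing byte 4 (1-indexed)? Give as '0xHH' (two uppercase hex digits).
After byte 1 (0xEA): reg=0x34
After byte 2 (0x63): reg=0xA2
After byte 3 (0x52): reg=0xDE
After byte 4 (0x30): reg=0x84

Answer: 0x84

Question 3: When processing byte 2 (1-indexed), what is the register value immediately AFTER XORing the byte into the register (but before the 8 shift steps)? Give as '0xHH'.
Answer: 0x57

Derivation:
Register before byte 2: 0x34
Byte 2: 0x63
0x34 XOR 0x63 = 0x57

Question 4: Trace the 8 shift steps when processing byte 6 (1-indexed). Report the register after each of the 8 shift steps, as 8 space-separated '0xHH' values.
After byte 1 (0xEA): reg=0x34
After byte 2 (0x63): reg=0xA2
After byte 3 (0x52): reg=0xDE
After byte 4 (0x30): reg=0x84
After byte 5 (0xEA): reg=0x0D
Register before byte 6: 0x0D
After XOR with byte 0xF2: 0xFF

Answer: 0xF9 0xF5 0xED 0xDD 0xBD 0x7D 0xFA 0xF3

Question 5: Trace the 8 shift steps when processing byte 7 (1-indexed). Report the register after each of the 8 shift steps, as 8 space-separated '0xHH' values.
Answer: 0x52 0xA4 0x4F 0x9E 0x3B 0x76 0xEC 0xDF

Derivation:
After byte 1 (0xEA): reg=0x34
After byte 2 (0x63): reg=0xA2
After byte 3 (0x52): reg=0xDE
After byte 4 (0x30): reg=0x84
After byte 5 (0xEA): reg=0x0D
After byte 6 (0xF2): reg=0xF3
Register before byte 7: 0xF3
After XOR with byte 0xDA: 0x29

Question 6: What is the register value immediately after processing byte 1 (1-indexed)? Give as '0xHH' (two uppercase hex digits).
After byte 1 (0xEA): reg=0x34

Answer: 0x34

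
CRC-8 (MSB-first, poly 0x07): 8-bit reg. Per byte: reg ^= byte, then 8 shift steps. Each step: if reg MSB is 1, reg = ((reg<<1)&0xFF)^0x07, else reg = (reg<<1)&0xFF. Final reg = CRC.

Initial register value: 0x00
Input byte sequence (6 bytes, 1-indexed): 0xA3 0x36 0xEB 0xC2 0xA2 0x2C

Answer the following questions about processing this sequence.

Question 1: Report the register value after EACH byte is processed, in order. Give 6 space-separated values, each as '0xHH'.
0x60 0xA5 0xED 0xCD 0x0A 0xF2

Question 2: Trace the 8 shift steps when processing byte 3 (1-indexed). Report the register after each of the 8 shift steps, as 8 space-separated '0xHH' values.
Answer: 0x9C 0x3F 0x7E 0xFC 0xFF 0xF9 0xF5 0xED

Derivation:
After byte 1 (0xA3): reg=0x60
After byte 2 (0x36): reg=0xA5
Register before byte 3: 0xA5
After XOR with byte 0xEB: 0x4E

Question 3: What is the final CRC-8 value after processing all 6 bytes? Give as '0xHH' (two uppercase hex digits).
Answer: 0xF2

Derivation:
After byte 1 (0xA3): reg=0x60
After byte 2 (0x36): reg=0xA5
After byte 3 (0xEB): reg=0xED
After byte 4 (0xC2): reg=0xCD
After byte 5 (0xA2): reg=0x0A
After byte 6 (0x2C): reg=0xF2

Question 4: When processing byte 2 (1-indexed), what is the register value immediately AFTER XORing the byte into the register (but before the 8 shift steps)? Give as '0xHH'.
Answer: 0x56

Derivation:
Register before byte 2: 0x60
Byte 2: 0x36
0x60 XOR 0x36 = 0x56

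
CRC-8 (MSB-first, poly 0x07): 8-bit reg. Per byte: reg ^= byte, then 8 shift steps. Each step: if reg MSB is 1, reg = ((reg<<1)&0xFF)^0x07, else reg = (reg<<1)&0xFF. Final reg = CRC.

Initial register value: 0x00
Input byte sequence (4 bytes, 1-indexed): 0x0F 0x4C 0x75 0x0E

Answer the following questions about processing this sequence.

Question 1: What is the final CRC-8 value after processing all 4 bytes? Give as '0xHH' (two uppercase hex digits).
Answer: 0x67

Derivation:
After byte 1 (0x0F): reg=0x2D
After byte 2 (0x4C): reg=0x20
After byte 3 (0x75): reg=0xAC
After byte 4 (0x0E): reg=0x67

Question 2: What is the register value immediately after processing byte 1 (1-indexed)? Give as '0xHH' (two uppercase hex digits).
After byte 1 (0x0F): reg=0x2D

Answer: 0x2D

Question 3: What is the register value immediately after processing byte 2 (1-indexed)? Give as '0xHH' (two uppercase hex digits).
Answer: 0x20

Derivation:
After byte 1 (0x0F): reg=0x2D
After byte 2 (0x4C): reg=0x20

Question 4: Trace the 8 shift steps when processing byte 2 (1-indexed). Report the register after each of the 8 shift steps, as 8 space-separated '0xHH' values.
Answer: 0xC2 0x83 0x01 0x02 0x04 0x08 0x10 0x20

Derivation:
After byte 1 (0x0F): reg=0x2D
Register before byte 2: 0x2D
After XOR with byte 0x4C: 0x61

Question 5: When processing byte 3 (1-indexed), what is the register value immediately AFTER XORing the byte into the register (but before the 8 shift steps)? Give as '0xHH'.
Register before byte 3: 0x20
Byte 3: 0x75
0x20 XOR 0x75 = 0x55

Answer: 0x55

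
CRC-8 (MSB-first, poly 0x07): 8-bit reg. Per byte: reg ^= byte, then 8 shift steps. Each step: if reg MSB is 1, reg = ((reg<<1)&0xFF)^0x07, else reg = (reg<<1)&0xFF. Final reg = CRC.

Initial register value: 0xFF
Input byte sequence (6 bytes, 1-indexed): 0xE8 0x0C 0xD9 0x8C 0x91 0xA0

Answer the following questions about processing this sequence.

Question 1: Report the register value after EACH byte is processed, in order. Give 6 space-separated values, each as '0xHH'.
0x65 0x18 0x49 0x55 0x52 0xD0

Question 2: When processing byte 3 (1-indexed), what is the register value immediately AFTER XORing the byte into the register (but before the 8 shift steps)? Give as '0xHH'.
Register before byte 3: 0x18
Byte 3: 0xD9
0x18 XOR 0xD9 = 0xC1

Answer: 0xC1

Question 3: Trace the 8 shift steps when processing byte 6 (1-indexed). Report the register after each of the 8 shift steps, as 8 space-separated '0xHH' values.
After byte 1 (0xE8): reg=0x65
After byte 2 (0x0C): reg=0x18
After byte 3 (0xD9): reg=0x49
After byte 4 (0x8C): reg=0x55
After byte 5 (0x91): reg=0x52
Register before byte 6: 0x52
After XOR with byte 0xA0: 0xF2

Answer: 0xE3 0xC1 0x85 0x0D 0x1A 0x34 0x68 0xD0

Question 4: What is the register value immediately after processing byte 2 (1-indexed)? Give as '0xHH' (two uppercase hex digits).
Answer: 0x18

Derivation:
After byte 1 (0xE8): reg=0x65
After byte 2 (0x0C): reg=0x18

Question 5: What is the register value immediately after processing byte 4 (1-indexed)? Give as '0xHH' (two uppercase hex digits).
After byte 1 (0xE8): reg=0x65
After byte 2 (0x0C): reg=0x18
After byte 3 (0xD9): reg=0x49
After byte 4 (0x8C): reg=0x55

Answer: 0x55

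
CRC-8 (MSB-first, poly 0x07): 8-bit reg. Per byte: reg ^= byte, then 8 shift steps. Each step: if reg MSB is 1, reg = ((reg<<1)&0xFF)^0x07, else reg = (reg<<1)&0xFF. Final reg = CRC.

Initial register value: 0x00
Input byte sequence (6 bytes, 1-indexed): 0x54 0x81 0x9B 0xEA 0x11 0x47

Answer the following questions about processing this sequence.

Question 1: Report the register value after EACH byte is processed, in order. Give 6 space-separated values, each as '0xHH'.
0xAB 0xD6 0xE4 0x2A 0xA1 0xBC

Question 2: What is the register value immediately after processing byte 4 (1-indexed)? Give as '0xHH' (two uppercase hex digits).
After byte 1 (0x54): reg=0xAB
After byte 2 (0x81): reg=0xD6
After byte 3 (0x9B): reg=0xE4
After byte 4 (0xEA): reg=0x2A

Answer: 0x2A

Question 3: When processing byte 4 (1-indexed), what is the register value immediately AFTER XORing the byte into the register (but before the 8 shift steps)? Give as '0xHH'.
Answer: 0x0E

Derivation:
Register before byte 4: 0xE4
Byte 4: 0xEA
0xE4 XOR 0xEA = 0x0E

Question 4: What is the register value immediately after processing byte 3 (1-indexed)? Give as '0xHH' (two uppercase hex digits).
Answer: 0xE4

Derivation:
After byte 1 (0x54): reg=0xAB
After byte 2 (0x81): reg=0xD6
After byte 3 (0x9B): reg=0xE4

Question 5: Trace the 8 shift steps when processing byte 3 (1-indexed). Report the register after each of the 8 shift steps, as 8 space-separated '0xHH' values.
Answer: 0x9A 0x33 0x66 0xCC 0x9F 0x39 0x72 0xE4

Derivation:
After byte 1 (0x54): reg=0xAB
After byte 2 (0x81): reg=0xD6
Register before byte 3: 0xD6
After XOR with byte 0x9B: 0x4D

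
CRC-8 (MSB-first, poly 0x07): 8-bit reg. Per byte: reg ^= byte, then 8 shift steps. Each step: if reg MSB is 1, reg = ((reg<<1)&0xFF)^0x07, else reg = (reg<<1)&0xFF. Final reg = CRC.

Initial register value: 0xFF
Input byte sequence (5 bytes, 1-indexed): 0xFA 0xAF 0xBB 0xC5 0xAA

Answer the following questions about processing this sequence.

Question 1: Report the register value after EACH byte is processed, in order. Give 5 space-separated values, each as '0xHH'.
0x1B 0x05 0x33 0xCC 0x35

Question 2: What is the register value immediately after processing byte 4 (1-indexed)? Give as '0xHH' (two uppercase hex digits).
After byte 1 (0xFA): reg=0x1B
After byte 2 (0xAF): reg=0x05
After byte 3 (0xBB): reg=0x33
After byte 4 (0xC5): reg=0xCC

Answer: 0xCC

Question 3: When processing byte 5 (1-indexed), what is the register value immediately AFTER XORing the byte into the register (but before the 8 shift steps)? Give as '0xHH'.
Answer: 0x66

Derivation:
Register before byte 5: 0xCC
Byte 5: 0xAA
0xCC XOR 0xAA = 0x66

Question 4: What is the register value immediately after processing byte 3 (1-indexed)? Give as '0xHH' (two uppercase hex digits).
After byte 1 (0xFA): reg=0x1B
After byte 2 (0xAF): reg=0x05
After byte 3 (0xBB): reg=0x33

Answer: 0x33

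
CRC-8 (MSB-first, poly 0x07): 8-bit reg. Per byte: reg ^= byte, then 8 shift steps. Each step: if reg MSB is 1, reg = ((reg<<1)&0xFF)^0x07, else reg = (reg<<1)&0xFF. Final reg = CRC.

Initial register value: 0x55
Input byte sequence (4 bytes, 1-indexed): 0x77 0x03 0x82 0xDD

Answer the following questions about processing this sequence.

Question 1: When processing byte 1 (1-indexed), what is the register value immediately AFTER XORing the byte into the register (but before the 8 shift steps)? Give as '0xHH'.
Register before byte 1: 0x55
Byte 1: 0x77
0x55 XOR 0x77 = 0x22

Answer: 0x22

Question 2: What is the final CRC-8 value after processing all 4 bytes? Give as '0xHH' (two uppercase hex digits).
Answer: 0xDE

Derivation:
After byte 1 (0x77): reg=0xEE
After byte 2 (0x03): reg=0x8D
After byte 3 (0x82): reg=0x2D
After byte 4 (0xDD): reg=0xDE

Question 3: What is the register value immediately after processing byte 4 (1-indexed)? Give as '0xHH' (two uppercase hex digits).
After byte 1 (0x77): reg=0xEE
After byte 2 (0x03): reg=0x8D
After byte 3 (0x82): reg=0x2D
After byte 4 (0xDD): reg=0xDE

Answer: 0xDE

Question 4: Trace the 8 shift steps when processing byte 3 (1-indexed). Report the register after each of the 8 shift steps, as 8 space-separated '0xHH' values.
Answer: 0x1E 0x3C 0x78 0xF0 0xE7 0xC9 0x95 0x2D

Derivation:
After byte 1 (0x77): reg=0xEE
After byte 2 (0x03): reg=0x8D
Register before byte 3: 0x8D
After XOR with byte 0x82: 0x0F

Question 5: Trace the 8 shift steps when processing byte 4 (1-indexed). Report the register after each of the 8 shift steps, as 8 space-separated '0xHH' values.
After byte 1 (0x77): reg=0xEE
After byte 2 (0x03): reg=0x8D
After byte 3 (0x82): reg=0x2D
Register before byte 4: 0x2D
After XOR with byte 0xDD: 0xF0

Answer: 0xE7 0xC9 0x95 0x2D 0x5A 0xB4 0x6F 0xDE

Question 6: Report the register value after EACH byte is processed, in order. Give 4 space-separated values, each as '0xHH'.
0xEE 0x8D 0x2D 0xDE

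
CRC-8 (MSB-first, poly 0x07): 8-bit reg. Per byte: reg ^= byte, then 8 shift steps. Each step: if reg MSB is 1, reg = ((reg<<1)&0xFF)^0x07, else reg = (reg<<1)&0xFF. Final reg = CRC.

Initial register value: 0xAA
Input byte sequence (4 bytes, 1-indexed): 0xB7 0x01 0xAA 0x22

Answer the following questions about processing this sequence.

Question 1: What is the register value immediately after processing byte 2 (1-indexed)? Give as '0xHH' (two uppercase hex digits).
After byte 1 (0xB7): reg=0x53
After byte 2 (0x01): reg=0xB9

Answer: 0xB9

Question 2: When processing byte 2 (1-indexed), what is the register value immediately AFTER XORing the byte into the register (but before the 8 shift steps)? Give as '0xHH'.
Register before byte 2: 0x53
Byte 2: 0x01
0x53 XOR 0x01 = 0x52

Answer: 0x52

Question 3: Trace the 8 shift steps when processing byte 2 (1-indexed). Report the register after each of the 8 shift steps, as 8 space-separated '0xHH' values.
Answer: 0xA4 0x4F 0x9E 0x3B 0x76 0xEC 0xDF 0xB9

Derivation:
After byte 1 (0xB7): reg=0x53
Register before byte 2: 0x53
After XOR with byte 0x01: 0x52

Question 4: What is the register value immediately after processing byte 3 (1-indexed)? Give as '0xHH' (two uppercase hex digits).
After byte 1 (0xB7): reg=0x53
After byte 2 (0x01): reg=0xB9
After byte 3 (0xAA): reg=0x79

Answer: 0x79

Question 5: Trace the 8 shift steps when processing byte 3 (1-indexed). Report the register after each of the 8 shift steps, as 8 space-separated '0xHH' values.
Answer: 0x26 0x4C 0x98 0x37 0x6E 0xDC 0xBF 0x79

Derivation:
After byte 1 (0xB7): reg=0x53
After byte 2 (0x01): reg=0xB9
Register before byte 3: 0xB9
After XOR with byte 0xAA: 0x13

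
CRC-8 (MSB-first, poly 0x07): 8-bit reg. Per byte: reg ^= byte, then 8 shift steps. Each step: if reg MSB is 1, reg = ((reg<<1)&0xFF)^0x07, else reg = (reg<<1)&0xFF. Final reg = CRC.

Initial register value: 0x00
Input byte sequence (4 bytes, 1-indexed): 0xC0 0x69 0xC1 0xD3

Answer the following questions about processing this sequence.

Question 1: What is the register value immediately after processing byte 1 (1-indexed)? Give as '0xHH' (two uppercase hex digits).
Answer: 0x4E

Derivation:
After byte 1 (0xC0): reg=0x4E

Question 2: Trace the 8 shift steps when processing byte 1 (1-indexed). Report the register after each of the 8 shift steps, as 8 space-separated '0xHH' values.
Register before byte 1: 0x00
After XOR with byte 0xC0: 0xC0

Answer: 0x87 0x09 0x12 0x24 0x48 0x90 0x27 0x4E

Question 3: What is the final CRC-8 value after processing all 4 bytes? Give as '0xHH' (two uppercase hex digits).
After byte 1 (0xC0): reg=0x4E
After byte 2 (0x69): reg=0xF5
After byte 3 (0xC1): reg=0x8C
After byte 4 (0xD3): reg=0x9A

Answer: 0x9A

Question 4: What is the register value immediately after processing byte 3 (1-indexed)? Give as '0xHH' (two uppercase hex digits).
Answer: 0x8C

Derivation:
After byte 1 (0xC0): reg=0x4E
After byte 2 (0x69): reg=0xF5
After byte 3 (0xC1): reg=0x8C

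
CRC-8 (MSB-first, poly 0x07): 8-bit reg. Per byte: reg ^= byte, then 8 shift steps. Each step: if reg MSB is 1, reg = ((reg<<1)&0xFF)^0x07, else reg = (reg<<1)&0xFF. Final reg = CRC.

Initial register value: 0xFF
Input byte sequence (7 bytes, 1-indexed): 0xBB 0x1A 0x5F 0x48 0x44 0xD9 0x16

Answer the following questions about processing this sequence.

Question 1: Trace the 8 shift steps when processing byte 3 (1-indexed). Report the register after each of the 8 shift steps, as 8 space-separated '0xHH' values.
Answer: 0x2C 0x58 0xB0 0x67 0xCE 0x9B 0x31 0x62

Derivation:
After byte 1 (0xBB): reg=0xDB
After byte 2 (0x1A): reg=0x49
Register before byte 3: 0x49
After XOR with byte 0x5F: 0x16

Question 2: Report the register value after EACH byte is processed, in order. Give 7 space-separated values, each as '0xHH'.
0xDB 0x49 0x62 0xD6 0xF7 0xCA 0x1A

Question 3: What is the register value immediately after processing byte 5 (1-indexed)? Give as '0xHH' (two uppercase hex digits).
After byte 1 (0xBB): reg=0xDB
After byte 2 (0x1A): reg=0x49
After byte 3 (0x5F): reg=0x62
After byte 4 (0x48): reg=0xD6
After byte 5 (0x44): reg=0xF7

Answer: 0xF7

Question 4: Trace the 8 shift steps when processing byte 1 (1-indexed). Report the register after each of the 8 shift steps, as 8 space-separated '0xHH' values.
Answer: 0x88 0x17 0x2E 0x5C 0xB8 0x77 0xEE 0xDB

Derivation:
Register before byte 1: 0xFF
After XOR with byte 0xBB: 0x44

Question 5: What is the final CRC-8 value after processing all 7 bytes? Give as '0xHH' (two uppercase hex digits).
Answer: 0x1A

Derivation:
After byte 1 (0xBB): reg=0xDB
After byte 2 (0x1A): reg=0x49
After byte 3 (0x5F): reg=0x62
After byte 4 (0x48): reg=0xD6
After byte 5 (0x44): reg=0xF7
After byte 6 (0xD9): reg=0xCA
After byte 7 (0x16): reg=0x1A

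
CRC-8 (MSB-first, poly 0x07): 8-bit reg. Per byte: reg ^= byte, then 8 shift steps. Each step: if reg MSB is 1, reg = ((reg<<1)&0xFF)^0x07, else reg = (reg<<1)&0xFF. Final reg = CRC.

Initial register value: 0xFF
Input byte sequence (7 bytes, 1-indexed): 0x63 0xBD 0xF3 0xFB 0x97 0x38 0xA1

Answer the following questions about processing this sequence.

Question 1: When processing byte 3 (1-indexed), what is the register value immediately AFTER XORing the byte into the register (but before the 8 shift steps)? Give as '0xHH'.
Answer: 0xD4

Derivation:
Register before byte 3: 0x27
Byte 3: 0xF3
0x27 XOR 0xF3 = 0xD4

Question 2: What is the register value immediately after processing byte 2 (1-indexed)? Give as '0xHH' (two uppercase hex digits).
After byte 1 (0x63): reg=0xDD
After byte 2 (0xBD): reg=0x27

Answer: 0x27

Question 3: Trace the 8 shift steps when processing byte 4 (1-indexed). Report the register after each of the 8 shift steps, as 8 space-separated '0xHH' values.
After byte 1 (0x63): reg=0xDD
After byte 2 (0xBD): reg=0x27
After byte 3 (0xF3): reg=0x22
Register before byte 4: 0x22
After XOR with byte 0xFB: 0xD9

Answer: 0xB5 0x6D 0xDA 0xB3 0x61 0xC2 0x83 0x01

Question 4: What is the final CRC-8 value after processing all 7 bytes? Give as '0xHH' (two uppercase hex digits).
Answer: 0xEB

Derivation:
After byte 1 (0x63): reg=0xDD
After byte 2 (0xBD): reg=0x27
After byte 3 (0xF3): reg=0x22
After byte 4 (0xFB): reg=0x01
After byte 5 (0x97): reg=0xEB
After byte 6 (0x38): reg=0x37
After byte 7 (0xA1): reg=0xEB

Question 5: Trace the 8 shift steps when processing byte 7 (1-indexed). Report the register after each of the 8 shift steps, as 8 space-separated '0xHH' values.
Answer: 0x2B 0x56 0xAC 0x5F 0xBE 0x7B 0xF6 0xEB

Derivation:
After byte 1 (0x63): reg=0xDD
After byte 2 (0xBD): reg=0x27
After byte 3 (0xF3): reg=0x22
After byte 4 (0xFB): reg=0x01
After byte 5 (0x97): reg=0xEB
After byte 6 (0x38): reg=0x37
Register before byte 7: 0x37
After XOR with byte 0xA1: 0x96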